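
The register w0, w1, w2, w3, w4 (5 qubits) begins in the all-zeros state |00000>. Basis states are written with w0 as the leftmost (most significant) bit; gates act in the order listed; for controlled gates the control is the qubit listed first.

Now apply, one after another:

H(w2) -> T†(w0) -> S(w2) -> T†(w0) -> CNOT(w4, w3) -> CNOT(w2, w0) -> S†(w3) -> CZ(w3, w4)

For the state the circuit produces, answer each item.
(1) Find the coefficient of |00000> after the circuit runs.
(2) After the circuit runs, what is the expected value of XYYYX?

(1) |00000> carries amplitude sqrt(2)/2 in the final state.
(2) The observable XYYYX averages to 0.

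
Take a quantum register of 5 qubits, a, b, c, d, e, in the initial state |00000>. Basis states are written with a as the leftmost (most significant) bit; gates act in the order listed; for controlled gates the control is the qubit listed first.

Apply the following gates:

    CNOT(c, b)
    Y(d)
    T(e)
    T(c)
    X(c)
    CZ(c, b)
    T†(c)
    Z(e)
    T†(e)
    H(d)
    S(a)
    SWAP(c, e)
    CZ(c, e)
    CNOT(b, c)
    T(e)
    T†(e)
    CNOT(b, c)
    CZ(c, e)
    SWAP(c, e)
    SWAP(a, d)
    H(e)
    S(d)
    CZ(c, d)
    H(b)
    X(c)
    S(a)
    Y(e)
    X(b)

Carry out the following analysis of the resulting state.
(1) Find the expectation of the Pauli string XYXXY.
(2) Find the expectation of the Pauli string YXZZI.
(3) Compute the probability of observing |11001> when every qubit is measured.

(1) The observable XYXXY averages to 0. Key observation: steps 12-19 multiply out to the identity, so the circuit reduces to the remaining gates.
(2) The expectation value of YXZZI is -1.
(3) Outcome |11001> occurs with probability 1/8.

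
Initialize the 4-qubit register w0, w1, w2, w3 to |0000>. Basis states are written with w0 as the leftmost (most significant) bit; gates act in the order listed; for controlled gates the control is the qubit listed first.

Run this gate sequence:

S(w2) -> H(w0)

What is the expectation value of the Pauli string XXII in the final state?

In the final state, XXII has expectation 0.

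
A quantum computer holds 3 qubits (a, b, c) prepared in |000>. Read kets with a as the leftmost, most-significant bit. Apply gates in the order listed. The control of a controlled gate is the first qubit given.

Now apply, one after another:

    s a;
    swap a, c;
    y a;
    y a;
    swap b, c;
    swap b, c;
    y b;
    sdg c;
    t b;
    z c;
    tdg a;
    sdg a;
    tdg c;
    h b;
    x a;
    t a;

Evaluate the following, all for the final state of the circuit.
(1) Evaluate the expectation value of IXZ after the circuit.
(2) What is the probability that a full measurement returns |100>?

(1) In the final state, IXZ has expectation -1.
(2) The probability of measuring |100> is 1/2.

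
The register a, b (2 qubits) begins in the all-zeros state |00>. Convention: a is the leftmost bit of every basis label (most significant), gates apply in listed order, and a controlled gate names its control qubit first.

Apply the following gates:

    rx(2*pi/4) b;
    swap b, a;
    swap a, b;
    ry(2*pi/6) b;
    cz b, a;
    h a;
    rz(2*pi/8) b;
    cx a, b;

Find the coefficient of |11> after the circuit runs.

|11> carries amplitude (-sqrt(3) - I)*exp(7*I*pi/8)/4 in the final state.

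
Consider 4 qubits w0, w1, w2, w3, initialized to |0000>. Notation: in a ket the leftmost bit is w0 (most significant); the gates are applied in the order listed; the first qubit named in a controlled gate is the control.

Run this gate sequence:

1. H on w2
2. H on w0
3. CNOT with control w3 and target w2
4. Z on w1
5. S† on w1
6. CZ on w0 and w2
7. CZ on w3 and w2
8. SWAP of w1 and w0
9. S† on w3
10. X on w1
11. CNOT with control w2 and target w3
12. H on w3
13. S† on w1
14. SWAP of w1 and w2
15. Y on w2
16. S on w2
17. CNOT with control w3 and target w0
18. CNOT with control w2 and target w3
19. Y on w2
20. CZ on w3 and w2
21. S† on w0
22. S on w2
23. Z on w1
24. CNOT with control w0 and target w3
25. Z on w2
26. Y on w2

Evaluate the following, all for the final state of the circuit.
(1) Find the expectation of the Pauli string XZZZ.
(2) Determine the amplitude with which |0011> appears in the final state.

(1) The observable XZZZ averages to 0.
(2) |0011> carries amplitude -sqrt(2)/4 in the final state.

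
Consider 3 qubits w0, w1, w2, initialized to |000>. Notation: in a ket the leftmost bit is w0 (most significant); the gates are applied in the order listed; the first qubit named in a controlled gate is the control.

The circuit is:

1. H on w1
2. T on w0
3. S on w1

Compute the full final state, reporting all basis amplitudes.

The resulting statevector has amplitude sqrt(2)/2 on |000>, sqrt(2)*I/2 on |010>, and 0 on every other basis state.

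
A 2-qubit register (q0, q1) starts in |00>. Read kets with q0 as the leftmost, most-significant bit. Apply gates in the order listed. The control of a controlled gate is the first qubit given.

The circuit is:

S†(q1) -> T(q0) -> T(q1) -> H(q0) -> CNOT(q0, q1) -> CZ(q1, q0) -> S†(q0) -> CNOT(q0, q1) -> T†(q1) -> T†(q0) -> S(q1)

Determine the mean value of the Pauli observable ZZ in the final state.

In the final state, ZZ has expectation 0.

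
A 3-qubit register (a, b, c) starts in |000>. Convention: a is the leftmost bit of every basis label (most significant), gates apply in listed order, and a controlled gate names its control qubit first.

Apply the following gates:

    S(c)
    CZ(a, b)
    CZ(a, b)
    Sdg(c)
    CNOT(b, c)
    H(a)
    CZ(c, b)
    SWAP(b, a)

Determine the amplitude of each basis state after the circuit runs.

The final amplitudes are sqrt(2)/2 on |000>, sqrt(2)/2 on |010>, and 0 on every other basis state. Key observation: gates 1-4 undo each other exactly, leaving only the rest of the circuit to track.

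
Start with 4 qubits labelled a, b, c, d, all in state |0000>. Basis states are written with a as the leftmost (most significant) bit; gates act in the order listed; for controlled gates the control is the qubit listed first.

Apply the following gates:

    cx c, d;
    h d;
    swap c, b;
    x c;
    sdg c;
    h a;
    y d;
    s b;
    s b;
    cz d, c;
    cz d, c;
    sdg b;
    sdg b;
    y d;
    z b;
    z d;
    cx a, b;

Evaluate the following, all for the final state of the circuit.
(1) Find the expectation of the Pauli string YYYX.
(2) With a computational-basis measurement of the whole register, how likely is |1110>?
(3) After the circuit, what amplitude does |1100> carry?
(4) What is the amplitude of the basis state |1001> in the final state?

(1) In the final state, YYYX has expectation 0. Key observation: gates 7-14 undo each other exactly, leaving only the rest of the circuit to track.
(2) The probability of measuring |1110> is 1/4.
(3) The final state's coefficient on |1100> equals 0.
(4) The final state's coefficient on |1001> equals 0.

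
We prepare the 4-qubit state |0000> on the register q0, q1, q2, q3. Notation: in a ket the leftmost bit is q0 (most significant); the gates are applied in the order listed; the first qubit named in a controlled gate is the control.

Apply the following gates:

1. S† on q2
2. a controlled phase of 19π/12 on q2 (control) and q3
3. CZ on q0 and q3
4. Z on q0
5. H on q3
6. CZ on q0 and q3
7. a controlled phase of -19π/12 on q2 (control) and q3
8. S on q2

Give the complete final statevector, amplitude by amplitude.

The resulting statevector has amplitude sqrt(2)/2 on |0000>, sqrt(2)/2 on |0001>, and 0 on every other basis state.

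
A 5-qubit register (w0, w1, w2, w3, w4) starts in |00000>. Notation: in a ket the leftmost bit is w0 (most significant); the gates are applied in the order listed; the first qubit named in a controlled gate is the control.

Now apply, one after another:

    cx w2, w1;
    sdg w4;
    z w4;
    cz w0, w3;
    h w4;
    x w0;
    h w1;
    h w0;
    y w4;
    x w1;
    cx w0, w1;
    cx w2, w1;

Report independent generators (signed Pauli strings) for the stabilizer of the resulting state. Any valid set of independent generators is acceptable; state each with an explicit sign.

The final state is stabilized by the group generated by -XIIII, +IXIII, -IIIIX, +IIZII, +IIIZI; other independent generating sets are equally valid.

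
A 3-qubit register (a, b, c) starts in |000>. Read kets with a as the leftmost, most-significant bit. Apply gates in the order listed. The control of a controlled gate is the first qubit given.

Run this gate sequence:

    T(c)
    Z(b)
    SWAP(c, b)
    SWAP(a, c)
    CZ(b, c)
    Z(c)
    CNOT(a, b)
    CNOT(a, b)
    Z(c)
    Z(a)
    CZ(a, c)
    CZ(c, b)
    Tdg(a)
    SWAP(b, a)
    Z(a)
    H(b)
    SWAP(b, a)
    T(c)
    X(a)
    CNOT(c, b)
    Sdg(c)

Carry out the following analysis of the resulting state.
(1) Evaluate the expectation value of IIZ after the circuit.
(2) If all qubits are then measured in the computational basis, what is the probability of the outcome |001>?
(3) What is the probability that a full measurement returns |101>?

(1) In the final state, IIZ has expectation 1. Key observation: gates 6-9 undo each other exactly, leaving only the rest of the circuit to track.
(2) A full measurement returns |001> with probability 0.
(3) A full measurement returns |101> with probability 0.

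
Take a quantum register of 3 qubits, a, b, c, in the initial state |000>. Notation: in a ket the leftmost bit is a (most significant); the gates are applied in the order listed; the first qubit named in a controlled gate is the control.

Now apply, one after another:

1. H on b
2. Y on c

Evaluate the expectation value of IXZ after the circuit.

In the final state, IXZ has expectation -1.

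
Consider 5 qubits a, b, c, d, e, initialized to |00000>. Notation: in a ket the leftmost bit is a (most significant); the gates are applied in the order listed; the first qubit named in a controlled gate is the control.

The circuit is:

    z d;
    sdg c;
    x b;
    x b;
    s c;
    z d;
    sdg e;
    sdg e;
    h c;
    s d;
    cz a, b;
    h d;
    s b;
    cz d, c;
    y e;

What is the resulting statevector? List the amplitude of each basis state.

After the circuit, the state carries amplitude I/2 on |00001>, I/2 on |00011>, I/2 on |00101>, -I/2 on |00111>, and 0 on every other basis state. Key observation: gates 1-6 undo each other exactly, leaving only the rest of the circuit to track.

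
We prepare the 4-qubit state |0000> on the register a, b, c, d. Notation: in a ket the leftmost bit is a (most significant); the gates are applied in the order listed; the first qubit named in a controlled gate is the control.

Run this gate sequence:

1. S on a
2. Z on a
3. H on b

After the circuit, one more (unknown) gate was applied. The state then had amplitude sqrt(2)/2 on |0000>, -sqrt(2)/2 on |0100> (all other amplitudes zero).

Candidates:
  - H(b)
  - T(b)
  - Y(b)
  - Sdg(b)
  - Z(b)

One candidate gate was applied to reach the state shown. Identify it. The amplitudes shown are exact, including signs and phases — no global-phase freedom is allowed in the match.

The applied gate was Z(b).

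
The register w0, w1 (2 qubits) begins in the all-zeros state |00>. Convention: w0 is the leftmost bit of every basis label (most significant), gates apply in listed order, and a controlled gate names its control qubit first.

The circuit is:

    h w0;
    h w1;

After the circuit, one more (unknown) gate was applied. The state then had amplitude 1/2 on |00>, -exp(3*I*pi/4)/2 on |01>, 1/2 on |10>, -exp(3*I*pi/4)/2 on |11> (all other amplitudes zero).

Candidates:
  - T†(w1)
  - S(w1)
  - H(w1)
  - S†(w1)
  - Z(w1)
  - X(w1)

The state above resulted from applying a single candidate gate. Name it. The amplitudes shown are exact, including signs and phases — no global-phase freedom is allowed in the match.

The unique candidate consistent with the amplitudes is T†(w1).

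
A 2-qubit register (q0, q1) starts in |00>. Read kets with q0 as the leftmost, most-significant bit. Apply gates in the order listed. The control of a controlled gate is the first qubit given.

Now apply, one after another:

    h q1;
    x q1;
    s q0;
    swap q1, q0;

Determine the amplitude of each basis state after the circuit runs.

The resulting statevector has amplitude sqrt(2)/2 on |00>, 0 on |01>, sqrt(2)/2 on |10>, 0 on |11>.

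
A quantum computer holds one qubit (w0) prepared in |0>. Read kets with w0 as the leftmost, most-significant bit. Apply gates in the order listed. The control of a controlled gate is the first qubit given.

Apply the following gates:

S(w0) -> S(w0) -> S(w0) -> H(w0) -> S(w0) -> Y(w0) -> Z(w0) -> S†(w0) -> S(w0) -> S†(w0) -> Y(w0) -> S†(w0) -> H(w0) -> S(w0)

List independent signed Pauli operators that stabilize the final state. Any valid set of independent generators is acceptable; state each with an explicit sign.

The stabilizer group can be generated by -X, among other valid generating sets.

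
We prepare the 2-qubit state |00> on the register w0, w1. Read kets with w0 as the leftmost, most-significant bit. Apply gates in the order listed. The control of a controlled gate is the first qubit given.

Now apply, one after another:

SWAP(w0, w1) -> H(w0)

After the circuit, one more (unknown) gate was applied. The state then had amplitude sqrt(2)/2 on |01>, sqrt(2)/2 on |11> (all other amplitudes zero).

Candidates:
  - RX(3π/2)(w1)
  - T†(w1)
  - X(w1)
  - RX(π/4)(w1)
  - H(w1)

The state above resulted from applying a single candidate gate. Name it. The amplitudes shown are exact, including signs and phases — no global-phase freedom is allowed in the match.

The unique candidate consistent with the amplitudes is X(w1).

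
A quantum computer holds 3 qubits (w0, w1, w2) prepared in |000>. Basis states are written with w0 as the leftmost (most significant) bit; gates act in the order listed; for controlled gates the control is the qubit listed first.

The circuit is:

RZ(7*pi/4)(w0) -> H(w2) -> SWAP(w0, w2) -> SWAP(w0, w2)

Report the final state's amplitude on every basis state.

The resulting statevector has amplitude -sqrt(2)*exp(I*pi/8)/2 on |000>, -sqrt(2)*exp(I*pi/8)/2 on |001>, and 0 on every other basis state. Key observation: steps 3-4 multiply out to the identity, so the circuit reduces to the remaining gates.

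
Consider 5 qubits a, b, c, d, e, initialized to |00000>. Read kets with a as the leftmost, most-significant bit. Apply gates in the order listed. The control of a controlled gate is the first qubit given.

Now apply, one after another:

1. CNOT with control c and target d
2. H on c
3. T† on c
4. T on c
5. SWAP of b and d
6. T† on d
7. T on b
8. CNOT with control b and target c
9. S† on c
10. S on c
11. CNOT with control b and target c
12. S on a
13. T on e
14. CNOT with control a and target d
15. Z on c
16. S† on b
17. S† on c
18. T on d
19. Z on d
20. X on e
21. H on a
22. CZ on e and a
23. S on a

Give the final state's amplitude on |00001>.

The final state's coefficient on |00001> equals 1/2.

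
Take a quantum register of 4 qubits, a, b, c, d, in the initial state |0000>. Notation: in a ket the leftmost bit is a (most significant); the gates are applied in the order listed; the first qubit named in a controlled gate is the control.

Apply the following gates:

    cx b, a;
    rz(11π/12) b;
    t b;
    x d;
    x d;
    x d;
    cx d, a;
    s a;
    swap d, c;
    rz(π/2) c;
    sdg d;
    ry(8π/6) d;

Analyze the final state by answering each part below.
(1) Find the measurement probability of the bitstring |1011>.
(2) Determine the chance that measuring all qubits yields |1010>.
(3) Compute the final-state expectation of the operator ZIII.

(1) A full measurement returns |1011> with probability 3/4.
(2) A full measurement returns |1010> with probability 1/4.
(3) The expectation value of ZIII is -1.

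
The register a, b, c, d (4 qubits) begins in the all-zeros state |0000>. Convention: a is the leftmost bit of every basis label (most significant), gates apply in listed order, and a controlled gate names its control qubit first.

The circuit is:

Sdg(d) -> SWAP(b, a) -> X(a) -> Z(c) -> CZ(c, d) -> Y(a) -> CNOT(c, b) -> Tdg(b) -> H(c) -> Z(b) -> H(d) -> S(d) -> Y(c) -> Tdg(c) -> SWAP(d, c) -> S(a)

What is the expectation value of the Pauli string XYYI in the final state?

The expectation value of XYYI is 0.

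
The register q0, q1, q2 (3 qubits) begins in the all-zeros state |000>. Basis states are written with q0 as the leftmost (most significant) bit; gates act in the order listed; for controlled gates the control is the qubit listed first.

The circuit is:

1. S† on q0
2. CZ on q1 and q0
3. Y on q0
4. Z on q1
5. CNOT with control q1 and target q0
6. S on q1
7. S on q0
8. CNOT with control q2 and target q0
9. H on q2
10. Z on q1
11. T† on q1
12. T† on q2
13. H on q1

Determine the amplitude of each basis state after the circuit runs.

After the circuit, the state carries amplitude 0 on |000>, 0 on |001>, 0 on |010>, 0 on |011>, -1/2 on |100>, exp(3*I*pi/4)/2 on |101>, -1/2 on |110>, exp(3*I*pi/4)/2 on |111>.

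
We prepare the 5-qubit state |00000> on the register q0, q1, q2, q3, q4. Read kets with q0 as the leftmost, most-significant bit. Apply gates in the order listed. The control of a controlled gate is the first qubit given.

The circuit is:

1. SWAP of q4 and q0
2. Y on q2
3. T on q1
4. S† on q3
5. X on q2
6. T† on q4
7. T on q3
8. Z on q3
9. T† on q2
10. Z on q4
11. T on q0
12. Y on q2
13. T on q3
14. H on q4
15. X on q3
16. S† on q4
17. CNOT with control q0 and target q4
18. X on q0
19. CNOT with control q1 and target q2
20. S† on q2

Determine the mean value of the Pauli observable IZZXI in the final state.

The expectation value of IZZXI is 0.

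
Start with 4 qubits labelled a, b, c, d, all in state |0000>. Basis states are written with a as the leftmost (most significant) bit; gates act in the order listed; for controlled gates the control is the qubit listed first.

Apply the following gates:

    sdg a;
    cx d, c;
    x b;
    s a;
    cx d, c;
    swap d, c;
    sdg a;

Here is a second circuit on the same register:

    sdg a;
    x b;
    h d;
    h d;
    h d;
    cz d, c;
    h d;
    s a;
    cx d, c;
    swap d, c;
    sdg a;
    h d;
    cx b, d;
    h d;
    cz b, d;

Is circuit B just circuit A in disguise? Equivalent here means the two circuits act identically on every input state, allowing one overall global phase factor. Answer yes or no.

No: there is an input state on which the two circuits produce genuinely different outputs (not merely differing by a phase).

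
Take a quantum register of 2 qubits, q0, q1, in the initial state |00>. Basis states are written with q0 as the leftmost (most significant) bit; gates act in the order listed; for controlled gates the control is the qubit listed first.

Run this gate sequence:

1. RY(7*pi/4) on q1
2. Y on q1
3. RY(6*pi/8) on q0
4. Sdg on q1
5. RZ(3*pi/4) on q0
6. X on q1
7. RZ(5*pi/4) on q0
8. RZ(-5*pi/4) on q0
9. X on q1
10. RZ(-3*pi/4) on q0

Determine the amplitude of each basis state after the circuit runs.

The resulting statevector has amplitude I*(-2 + sqrt(2))/4 on |00>, -sqrt(2)/4 on |01>, -sqrt(2)*I/4 on |10>, -1/2 - sqrt(2)/4 on |11>.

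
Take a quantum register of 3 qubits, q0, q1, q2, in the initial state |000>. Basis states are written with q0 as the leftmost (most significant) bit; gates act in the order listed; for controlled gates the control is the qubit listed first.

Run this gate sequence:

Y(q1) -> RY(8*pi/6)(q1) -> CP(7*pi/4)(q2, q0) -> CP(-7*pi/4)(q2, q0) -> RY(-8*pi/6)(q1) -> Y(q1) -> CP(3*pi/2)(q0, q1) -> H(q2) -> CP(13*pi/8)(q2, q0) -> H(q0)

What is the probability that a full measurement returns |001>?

The probability of measuring |001> is 1/4. Key observation: steps 1-6 multiply out to the identity, so the circuit reduces to the remaining gates.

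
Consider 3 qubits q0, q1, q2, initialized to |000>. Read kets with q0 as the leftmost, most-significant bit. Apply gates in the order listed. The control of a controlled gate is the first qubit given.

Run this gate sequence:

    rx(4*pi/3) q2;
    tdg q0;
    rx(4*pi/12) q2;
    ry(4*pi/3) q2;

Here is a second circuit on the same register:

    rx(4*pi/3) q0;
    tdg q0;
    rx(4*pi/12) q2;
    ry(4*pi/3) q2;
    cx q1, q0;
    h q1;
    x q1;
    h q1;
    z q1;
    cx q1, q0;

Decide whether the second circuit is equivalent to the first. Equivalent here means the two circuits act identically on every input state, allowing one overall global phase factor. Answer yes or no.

No — the two circuits implement different unitaries, even allowing a global phase.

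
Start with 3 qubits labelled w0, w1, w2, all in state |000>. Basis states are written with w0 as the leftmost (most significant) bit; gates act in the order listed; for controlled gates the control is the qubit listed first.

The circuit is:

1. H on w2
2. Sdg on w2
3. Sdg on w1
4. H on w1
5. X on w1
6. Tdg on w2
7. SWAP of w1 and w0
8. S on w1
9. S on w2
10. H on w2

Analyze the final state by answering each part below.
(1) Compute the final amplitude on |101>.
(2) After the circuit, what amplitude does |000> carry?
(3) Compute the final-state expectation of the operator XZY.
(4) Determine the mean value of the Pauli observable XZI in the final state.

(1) The amplitude on |101> is sqrt(2)*(1 + exp(3*I*pi/4))/4.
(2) The amplitude on |000> is sqrt(2)*(1 - exp(3*I*pi/4))/4.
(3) The observable XZY averages to sqrt(2)/2.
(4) The expectation value of XZI is 1.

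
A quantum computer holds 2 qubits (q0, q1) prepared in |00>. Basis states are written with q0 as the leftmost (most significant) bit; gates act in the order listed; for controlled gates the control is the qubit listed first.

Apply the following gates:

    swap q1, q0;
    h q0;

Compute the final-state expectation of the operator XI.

In the final state, XI has expectation 1.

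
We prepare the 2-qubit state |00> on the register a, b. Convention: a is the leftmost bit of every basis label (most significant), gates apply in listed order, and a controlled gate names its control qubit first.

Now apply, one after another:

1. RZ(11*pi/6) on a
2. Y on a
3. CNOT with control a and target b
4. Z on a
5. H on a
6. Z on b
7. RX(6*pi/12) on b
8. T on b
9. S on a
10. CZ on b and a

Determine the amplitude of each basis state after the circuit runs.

The resulting statevector has amplitude -exp(I*pi/12)/2 on |00>, -exp(5*I*pi/6)/2 on |01>, exp(7*I*pi/12)/2 on |10>, exp(I*pi/3)/2 on |11>.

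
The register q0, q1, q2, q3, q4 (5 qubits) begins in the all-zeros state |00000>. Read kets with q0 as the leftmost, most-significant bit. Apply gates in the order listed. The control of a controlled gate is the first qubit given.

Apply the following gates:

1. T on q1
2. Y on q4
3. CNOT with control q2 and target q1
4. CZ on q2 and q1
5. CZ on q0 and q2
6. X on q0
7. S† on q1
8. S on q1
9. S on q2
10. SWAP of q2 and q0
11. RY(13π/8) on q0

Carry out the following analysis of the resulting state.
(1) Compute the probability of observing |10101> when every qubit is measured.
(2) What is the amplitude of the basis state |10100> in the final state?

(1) The probability of measuring |10101> is sin(3*pi/16)**2.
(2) |10100> carries amplitude 0 in the final state.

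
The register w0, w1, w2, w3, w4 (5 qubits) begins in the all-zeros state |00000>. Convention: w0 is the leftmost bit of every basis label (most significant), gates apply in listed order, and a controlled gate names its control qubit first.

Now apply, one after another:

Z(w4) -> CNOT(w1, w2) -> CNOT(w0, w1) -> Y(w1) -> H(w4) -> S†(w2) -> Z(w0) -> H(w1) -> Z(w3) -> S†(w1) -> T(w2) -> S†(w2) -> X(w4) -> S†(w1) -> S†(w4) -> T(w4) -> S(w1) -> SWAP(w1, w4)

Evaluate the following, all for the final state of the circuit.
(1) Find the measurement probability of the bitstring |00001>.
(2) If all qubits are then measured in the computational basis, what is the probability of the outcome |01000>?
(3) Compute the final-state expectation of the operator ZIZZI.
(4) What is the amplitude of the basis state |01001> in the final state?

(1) Outcome |00001> occurs with probability 1/4.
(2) The probability of measuring |01000> is 1/4.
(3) The observable ZIZZI averages to 1.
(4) |01001> carries amplitude exp(3*I*pi/4)/2 in the final state.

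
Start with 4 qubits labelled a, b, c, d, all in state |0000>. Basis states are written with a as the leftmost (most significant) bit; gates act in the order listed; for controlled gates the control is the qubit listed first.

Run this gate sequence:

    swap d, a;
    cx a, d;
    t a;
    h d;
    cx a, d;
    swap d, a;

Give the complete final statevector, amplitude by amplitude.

The final amplitudes are sqrt(2)/2 on |0000>, sqrt(2)/2 on |1000>, and 0 on every other basis state.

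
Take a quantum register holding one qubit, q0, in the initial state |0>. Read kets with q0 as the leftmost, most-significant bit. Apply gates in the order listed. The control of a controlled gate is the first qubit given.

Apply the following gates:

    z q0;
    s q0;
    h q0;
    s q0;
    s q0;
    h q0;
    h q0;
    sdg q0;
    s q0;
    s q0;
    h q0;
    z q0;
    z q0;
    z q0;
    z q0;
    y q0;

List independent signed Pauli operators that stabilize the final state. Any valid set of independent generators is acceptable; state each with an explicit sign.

The final state is stabilized by the group generated by +Y; other independent generating sets are equally valid. Key observation: steps 12-15 multiply out to the identity, so the circuit reduces to the remaining gates.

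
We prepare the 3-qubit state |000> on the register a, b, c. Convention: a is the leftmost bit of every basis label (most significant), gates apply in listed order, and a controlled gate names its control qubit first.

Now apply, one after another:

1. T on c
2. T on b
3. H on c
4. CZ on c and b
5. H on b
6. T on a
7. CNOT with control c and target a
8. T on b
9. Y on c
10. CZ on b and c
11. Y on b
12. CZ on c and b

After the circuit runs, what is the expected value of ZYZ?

The expectation value of ZYZ is -sqrt(2)/2.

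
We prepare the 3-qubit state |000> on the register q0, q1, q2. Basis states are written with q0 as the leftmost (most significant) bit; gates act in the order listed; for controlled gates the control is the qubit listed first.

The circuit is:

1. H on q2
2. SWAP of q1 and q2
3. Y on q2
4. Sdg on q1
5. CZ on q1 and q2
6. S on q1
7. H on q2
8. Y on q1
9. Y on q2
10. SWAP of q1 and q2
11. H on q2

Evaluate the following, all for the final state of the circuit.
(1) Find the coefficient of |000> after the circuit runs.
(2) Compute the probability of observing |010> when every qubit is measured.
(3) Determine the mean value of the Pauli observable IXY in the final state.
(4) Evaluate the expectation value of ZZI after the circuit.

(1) The amplitude on |000> is -sqrt(2)*I/2.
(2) The probability of measuring |010> is 1/2.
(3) In the final state, IXY has expectation 0.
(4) In the final state, ZZI has expectation 0.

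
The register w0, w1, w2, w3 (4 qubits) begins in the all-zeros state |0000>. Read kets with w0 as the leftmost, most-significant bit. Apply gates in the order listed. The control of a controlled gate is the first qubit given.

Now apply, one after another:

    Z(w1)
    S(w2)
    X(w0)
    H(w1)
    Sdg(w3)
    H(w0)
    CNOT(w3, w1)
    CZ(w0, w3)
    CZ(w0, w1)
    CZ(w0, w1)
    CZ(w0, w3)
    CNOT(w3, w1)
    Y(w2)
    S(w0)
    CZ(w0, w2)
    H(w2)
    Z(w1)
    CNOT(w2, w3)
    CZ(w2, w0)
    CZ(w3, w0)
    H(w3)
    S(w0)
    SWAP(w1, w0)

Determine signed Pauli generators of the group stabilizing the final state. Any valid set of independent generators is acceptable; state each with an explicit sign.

The final state is stabilized by the group generated by -XIII, -IXII, -IIXZ, +IIZX; other independent generating sets are equally valid. Key observation: the block from step 7 through step 12 cancels to the identity and can be dropped.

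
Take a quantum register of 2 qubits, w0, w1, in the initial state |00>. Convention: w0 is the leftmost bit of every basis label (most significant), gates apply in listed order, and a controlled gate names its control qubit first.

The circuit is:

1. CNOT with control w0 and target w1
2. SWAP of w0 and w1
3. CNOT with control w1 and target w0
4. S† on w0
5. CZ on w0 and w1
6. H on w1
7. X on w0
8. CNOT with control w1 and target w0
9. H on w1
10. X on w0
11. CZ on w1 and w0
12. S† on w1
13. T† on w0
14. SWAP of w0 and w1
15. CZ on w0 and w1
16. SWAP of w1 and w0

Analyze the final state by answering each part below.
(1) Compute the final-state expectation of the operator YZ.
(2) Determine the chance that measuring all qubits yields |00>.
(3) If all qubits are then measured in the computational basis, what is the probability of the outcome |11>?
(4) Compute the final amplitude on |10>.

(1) The observable YZ averages to -sqrt(2)/2.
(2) A full measurement returns |00> with probability 1/4.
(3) The probability of measuring |11> is 1/4.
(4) The final state's coefficient on |10> equals -exp(3*I*pi/4)/2.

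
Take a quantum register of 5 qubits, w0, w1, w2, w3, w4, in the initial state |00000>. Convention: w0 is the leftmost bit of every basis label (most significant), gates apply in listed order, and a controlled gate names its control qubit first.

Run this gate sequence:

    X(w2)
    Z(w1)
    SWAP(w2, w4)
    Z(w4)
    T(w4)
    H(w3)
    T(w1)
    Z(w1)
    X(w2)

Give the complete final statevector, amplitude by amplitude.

The resulting statevector has amplitude -sqrt(2)*exp(I*pi/4)/2 on |00101>, -sqrt(2)*exp(I*pi/4)/2 on |00111>, and 0 on every other basis state.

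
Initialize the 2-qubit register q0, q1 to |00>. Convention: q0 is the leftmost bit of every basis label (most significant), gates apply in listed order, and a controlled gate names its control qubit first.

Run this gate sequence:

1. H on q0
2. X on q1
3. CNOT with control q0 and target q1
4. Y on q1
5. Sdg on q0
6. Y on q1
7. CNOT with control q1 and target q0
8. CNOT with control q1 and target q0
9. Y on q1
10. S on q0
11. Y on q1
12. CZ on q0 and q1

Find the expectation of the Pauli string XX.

The observable XX averages to 1. Key observation: steps 4-11 multiply out to the identity, so the circuit reduces to the remaining gates.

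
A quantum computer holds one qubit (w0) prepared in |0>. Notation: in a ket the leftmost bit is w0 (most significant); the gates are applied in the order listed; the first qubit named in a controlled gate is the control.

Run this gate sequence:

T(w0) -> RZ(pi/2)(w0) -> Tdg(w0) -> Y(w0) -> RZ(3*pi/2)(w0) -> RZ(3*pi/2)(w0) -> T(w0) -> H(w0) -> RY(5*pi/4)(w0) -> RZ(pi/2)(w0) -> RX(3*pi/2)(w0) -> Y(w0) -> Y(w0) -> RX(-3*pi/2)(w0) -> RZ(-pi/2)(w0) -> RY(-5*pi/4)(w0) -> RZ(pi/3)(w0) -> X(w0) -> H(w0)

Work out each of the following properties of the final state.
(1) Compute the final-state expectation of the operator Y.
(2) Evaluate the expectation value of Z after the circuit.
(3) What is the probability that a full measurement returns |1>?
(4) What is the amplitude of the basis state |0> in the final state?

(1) The expectation value of Y is -sqrt(3)/2.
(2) In the final state, Z has expectation -1/2.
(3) The probability of measuring |1> is 3/4.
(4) The amplitude on |0> is (-1 + exp(I*pi/3))*exp(5*I*pi/6)/2.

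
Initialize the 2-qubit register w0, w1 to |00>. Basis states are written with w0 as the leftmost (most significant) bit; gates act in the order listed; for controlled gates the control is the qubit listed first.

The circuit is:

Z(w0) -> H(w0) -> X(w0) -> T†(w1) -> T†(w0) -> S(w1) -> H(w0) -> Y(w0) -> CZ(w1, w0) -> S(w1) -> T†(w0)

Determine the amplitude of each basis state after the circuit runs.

The resulting statevector has amplitude -I/2 + exp(I*pi/4)/2 on |00>, 0 on |01>, 1/2 + exp(I*pi/4)/2 on |10>, 0 on |11>.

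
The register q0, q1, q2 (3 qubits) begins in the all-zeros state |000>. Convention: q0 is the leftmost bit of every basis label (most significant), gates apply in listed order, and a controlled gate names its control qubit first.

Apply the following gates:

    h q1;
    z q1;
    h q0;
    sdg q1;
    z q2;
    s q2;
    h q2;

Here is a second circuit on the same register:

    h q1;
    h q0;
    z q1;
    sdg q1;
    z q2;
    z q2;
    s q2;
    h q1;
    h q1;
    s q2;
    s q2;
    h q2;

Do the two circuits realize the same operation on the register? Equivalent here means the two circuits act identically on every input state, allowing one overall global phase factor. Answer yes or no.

Yes, they are equivalent — the unitaries differ by at most a global phase.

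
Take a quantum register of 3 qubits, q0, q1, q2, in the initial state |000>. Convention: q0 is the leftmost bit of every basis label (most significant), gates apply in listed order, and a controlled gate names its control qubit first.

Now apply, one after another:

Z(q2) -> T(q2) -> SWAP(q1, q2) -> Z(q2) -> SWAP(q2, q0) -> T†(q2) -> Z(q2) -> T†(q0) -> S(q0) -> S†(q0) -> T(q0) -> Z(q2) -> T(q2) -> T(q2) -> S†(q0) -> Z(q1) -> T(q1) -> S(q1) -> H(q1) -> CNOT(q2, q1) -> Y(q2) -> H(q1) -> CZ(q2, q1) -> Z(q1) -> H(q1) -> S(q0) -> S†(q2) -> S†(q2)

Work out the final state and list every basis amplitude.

The resulting statevector has amplitude -sqrt(2)*I/2 on |001>, -sqrt(2)*I/2 on |011>, and 0 on every other basis state.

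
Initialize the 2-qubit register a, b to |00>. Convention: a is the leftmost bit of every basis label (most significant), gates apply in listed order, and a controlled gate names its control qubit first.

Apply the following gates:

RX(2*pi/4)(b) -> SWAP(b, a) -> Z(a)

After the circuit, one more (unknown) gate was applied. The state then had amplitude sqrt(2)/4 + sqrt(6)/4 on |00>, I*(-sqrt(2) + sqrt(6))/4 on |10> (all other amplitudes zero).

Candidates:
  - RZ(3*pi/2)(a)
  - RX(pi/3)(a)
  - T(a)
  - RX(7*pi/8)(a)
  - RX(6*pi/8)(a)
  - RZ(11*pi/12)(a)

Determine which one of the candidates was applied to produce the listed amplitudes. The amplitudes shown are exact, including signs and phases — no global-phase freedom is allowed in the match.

The unique candidate consistent with the amplitudes is RX(pi/3)(a).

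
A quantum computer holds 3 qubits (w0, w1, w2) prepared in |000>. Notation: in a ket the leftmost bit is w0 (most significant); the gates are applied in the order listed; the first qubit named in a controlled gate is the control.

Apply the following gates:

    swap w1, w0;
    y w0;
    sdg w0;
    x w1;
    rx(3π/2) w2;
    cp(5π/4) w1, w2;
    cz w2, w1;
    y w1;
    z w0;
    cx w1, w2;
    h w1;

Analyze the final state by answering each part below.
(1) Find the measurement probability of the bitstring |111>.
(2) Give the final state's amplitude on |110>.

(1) The probability of measuring |111> is 1/4.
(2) |110> carries amplitude -I/2 in the final state.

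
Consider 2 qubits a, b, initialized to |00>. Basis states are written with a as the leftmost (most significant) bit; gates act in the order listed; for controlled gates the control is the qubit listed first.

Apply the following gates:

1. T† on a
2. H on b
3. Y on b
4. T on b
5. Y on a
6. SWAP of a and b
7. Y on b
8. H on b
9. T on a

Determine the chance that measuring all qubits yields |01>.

The probability of measuring |01> is 1/4.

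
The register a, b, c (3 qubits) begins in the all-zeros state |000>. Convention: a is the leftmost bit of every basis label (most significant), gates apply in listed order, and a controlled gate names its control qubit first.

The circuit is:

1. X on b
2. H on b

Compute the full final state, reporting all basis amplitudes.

After the circuit, the state carries amplitude sqrt(2)/2 on |000>, -sqrt(2)/2 on |010>, and 0 on every other basis state.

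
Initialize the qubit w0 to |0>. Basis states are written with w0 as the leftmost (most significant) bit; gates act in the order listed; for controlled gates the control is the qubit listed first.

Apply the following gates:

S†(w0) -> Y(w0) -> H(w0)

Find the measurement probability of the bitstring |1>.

A full measurement returns |1> with probability 1/2.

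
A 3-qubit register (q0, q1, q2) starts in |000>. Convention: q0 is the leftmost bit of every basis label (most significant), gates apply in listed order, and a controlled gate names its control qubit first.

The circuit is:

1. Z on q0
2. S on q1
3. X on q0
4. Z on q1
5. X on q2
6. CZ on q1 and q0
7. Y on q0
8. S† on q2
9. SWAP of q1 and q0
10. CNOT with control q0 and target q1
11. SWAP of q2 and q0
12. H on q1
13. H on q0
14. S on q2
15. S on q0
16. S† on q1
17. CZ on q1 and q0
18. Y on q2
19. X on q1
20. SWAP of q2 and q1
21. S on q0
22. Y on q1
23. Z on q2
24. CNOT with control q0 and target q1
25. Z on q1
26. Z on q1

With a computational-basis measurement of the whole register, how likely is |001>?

A full measurement returns |001> with probability 1/4.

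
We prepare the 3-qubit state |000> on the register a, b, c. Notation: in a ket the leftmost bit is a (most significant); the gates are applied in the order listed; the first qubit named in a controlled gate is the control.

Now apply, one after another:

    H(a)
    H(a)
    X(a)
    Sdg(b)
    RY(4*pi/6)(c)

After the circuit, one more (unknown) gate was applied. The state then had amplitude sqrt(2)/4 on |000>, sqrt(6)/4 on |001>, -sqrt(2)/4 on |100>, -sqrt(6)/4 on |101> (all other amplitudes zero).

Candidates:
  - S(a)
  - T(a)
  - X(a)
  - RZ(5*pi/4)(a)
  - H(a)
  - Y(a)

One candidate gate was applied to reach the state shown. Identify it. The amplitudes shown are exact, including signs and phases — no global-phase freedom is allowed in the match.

The applied gate was H(a). Key observation: the block from step 1 through step 2 cancels to the identity and can be dropped.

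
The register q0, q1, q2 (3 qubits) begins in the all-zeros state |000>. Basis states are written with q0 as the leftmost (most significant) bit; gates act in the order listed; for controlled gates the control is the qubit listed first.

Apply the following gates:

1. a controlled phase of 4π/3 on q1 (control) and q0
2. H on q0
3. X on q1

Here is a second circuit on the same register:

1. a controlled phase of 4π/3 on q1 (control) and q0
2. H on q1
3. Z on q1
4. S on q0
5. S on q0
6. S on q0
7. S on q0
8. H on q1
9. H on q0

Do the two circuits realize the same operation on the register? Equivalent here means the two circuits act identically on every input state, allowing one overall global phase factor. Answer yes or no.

Yes: on every input state the two circuits agree up to one overall phase factor.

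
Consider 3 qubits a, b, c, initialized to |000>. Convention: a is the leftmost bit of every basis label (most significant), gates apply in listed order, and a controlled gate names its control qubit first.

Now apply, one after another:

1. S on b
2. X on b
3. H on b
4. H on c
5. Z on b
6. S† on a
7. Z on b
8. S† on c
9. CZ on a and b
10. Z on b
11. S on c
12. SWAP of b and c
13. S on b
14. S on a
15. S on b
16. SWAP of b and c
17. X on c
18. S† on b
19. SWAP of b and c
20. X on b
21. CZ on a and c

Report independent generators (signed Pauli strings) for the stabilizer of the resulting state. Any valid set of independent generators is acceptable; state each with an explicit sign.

The stabilizer group can be generated by -IXI, -IIY, +ZII, among other valid generating sets.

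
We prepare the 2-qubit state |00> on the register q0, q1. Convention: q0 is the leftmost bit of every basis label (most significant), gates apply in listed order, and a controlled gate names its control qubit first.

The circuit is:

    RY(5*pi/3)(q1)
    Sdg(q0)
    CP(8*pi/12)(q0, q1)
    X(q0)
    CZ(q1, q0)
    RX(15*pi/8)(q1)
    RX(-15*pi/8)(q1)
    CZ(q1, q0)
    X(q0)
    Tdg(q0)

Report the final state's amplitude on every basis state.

After the circuit, the state carries amplitude -sqrt(3)/2 on |00>, 1/2 on |01>, 0 on |10>, 0 on |11>.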